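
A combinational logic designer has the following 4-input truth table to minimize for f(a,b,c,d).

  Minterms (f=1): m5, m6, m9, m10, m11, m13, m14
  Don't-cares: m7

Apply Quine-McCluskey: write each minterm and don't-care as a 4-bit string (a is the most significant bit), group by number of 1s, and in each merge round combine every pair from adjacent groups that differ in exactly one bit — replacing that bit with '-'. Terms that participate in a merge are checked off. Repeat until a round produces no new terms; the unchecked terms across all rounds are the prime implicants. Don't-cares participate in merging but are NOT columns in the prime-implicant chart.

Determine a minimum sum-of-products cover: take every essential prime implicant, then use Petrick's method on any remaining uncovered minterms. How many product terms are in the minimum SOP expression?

4

size-2^0 implicants → 0101(✓)  0110(✓)  0111(✓)  1001(✓)  1010(✓)  1011(✓)  1101(✓)  1110(✓)
size-2^1 implicants → -101  -110  01-1  011-  1-01  1-10  10-1  101-
Unchecked terms (primes): -101, -110, 01-1, 011-, 1-01, 1-10, 10-1, 101-
Minterm coverage:
  m5 ⊆ -101,01-1
  m6 ⊆ -110,011-
  m9 ⊆ 1-01,10-1
  m10 ⊆ 1-10,101-
  m11 ⊆ 10-1,101-
  m13 ⊆ -101,1-01
  m14 ⊆ -110,1-10
(no essential prime implicants)
Petrick residual → -101, -110, 1-01, 101-
Cover = bc'd + bcd' + ac'd + ab'c  |cover|=4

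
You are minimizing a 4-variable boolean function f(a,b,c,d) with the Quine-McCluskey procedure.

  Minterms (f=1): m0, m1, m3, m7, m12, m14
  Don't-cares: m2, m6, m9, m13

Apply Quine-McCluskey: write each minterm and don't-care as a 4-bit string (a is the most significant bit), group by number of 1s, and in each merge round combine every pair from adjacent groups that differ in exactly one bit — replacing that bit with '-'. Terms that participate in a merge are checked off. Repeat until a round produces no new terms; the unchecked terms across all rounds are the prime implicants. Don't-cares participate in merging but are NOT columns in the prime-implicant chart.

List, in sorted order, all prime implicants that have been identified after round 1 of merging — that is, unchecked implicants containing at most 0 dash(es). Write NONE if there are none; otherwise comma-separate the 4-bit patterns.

NONE

size-2^0 implicants → 0000(✓)  0001(✓)  0010(✓)  0011(✓)  0110(✓)  0111(✓)  1001(✓)  1100(✓)  1101(✓)  1110(✓)
size-2^1 implicants → -001  -110  0-10(✓)  0-11(✓)  00-0(✓)  00-1(✓)  000-(✓)  001-(✓)  011-(✓)  1-01  11-0  110-
size-2^2 implicants → 0-1-  00--
Unchecked terms (primes): -001, -110, 0-1-, 00--, 1-01, 11-0, 110-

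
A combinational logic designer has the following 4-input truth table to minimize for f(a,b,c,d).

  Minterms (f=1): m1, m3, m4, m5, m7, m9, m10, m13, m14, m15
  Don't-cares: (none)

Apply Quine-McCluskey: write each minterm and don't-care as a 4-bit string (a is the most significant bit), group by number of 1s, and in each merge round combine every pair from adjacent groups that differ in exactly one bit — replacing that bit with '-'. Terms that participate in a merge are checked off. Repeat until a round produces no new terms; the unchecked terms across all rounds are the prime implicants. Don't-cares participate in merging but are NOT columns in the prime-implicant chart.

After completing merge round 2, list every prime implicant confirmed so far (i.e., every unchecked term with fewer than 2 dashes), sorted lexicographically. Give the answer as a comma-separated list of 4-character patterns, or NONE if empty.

size-2^0 implicants → 0001(✓)  0011(✓)  0100(✓)  0101(✓)  0111(✓)  1001(✓)  1010(✓)  1101(✓)  1110(✓)  1111(✓)
size-2^1 implicants → -001(✓)  -101(✓)  -111(✓)  0-01(✓)  0-11(✓)  00-1(✓)  01-1(✓)  010-  1-01(✓)  1-10  11-1(✓)  111-
size-2^2 implicants → --01  -1-1  0--1
Unchecked terms (primes): --01, -1-1, 0--1, 010-, 1-10, 111-

010-, 1-10, 111-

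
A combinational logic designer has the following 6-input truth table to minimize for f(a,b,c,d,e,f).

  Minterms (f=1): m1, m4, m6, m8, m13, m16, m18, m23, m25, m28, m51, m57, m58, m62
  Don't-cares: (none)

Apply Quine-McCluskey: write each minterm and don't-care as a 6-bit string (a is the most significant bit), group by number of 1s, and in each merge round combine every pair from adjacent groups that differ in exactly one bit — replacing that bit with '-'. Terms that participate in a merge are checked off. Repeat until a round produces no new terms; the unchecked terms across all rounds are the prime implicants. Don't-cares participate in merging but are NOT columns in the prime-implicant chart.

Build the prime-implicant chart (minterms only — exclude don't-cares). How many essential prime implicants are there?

Round 0: 000001 000100✓ 000110✓ 001000 001101 010000✓ 010010✓ 010111 011001✓ 011100 110011 111001✓ 111010✓ 111110✓
Round 1: -11001 0001-0 0100-0 111-10
PIs = {-11001, 000001, 0001-0, 001000, 001101, 0100-0, 010111, 011100, 110011, 111-10}
Coverage chart:
  m1: 000001 ←essential
  m4: 0001-0 ←essential
  m6: 0001-0 ←essential
  m8: 001000 ←essential
  m13: 001101 ←essential
  m16: 0100-0 ←essential
  m18: 0100-0 ←essential
  m23: 010111 ←essential
  m25: -11001 ←essential
  m28: 011100 ←essential
  m51: 110011 ←essential
  m57: -11001 ←essential
  m58: 111-10 ←essential
  m62: 111-10 ←essential
Essential: -11001, 000001, 0001-0, 001000, 001101, 0100-0, 010111, 011100, 110011, 111-10

10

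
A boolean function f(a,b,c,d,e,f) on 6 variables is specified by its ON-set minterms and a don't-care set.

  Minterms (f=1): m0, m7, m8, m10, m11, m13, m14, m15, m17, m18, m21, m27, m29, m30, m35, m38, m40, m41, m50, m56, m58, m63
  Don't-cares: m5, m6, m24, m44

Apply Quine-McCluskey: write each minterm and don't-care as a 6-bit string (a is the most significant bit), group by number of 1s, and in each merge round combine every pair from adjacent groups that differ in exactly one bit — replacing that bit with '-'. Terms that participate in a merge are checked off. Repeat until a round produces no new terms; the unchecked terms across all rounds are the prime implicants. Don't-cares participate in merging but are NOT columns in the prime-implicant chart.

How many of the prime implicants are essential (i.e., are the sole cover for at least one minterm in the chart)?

10

[col 0] 000000*, 000101*, 000110*, 000111*, 001000*, 001010*, 001011*, 001101*, 001110*, 001111*, 010001*, 010010*, 010101*, 011000*, 011011*, 011101*, 011110*, 100011, 100110*, 101000*, 101001*, 101100*, 110010*, 111000*, 111010*, 111111
[col 1] -00110, -01000*, -10010, -11000*, 0-0101*, 0-1000*, 0-1011, 0-1101*, 0-1110, 00-000, 00-101*, 00-110*, 00-111*, 0001-1*, 00011-*, 001-10*, 001-11*, 0010-0, 00101-*, 0011-1*, 00111-*, 01-101*, 010-01, 1-1000*, 101-00, 10100-, 11-010, 1110-0
[col 2] --1000, 0--101, 00-1-1, 00-11-, 001-1-
Prime implicants: --1000, -00110, -10010, 0--101, 0-1011, 0-1110, 00-000, 00-1-1, 00-11-, 001-1-, 0010-0, 010-01, 100011, 101-00, 10100-, 11-010, 1110-0, 111111
PI chart (minterm → PIs covering it):
  0 | 00-000  (sole → essential)
  7 | 00-1-1,00-11-
  8 | --1000,00-000,0010-0
  10 | 001-1-,0010-0
  11 | 0-1011,001-1-
  13 | 0--101,00-1-1
  14 | 0-1110,00-11-,001-1-
  15 | 00-1-1,00-11-,001-1-
  17 | 010-01  (sole → essential)
  18 | -10010  (sole → essential)
  21 | 0--101,010-01
  27 | 0-1011  (sole → essential)
  29 | 0--101  (sole → essential)
  30 | 0-1110  (sole → essential)
  35 | 100011  (sole → essential)
  38 | -00110  (sole → essential)
  40 | --1000,101-00,10100-
  41 | 10100-  (sole → essential)
  50 | -10010,11-010
  56 | --1000,1110-0
  58 | 11-010,1110-0
  63 | 111111  (sole → essential)
Essential prime implicants: -00110, -10010, 0--101, 0-1011, 0-1110, 00-000, 010-01, 100011, 10100-, 111111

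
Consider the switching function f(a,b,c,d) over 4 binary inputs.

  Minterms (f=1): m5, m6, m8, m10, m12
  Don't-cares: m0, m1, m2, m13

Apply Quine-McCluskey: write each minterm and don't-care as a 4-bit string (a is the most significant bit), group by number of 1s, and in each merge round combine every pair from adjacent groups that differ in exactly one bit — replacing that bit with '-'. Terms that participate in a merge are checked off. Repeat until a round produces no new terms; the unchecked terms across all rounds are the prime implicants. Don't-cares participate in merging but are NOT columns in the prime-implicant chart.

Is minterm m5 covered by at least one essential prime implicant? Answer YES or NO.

NO

size-2^0 implicants → 0000(✓)  0001(✓)  0010(✓)  0101(✓)  0110(✓)  1000(✓)  1010(✓)  1100(✓)  1101(✓)
size-2^1 implicants → -000(✓)  -010(✓)  -101  0-01  0-10  00-0(✓)  000-  1-00  10-0(✓)  110-
size-2^2 implicants → -0-0
Unchecked terms (primes): -0-0, -101, 0-01, 0-10, 000-, 1-00, 110-
Minterm coverage:
  m5 ⊆ -101,0-01
  m6 ⊆ 0-10 [E]
  m8 ⊆ -0-0,1-00
  m10 ⊆ -0-0 [E]
  m12 ⊆ 1-00,110-
E = {-0-0, 0-10}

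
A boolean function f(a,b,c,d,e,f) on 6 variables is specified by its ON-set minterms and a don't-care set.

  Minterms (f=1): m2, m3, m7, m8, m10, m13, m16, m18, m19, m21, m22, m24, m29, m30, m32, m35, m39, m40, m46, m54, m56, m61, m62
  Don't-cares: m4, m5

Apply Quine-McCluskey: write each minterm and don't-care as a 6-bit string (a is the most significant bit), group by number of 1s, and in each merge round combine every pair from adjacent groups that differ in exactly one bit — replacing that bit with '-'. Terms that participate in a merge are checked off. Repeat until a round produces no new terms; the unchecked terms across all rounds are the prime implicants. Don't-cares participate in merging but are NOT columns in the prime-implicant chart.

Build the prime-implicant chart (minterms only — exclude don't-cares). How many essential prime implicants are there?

8

[col 0] 000010*, 000011*, 000100*, 000101*, 000111*, 001000*, 001010*, 001101*, 010000*, 010010*, 010011*, 010101*, 010110*, 011000*, 011101*, 011110*, 100000*, 100011*, 100111*, 101000*, 101110*, 110110*, 111000*, 111101*, 111110*
[col 1] -00011*, -00111*, -01000*, -10110*, -11000*, -11101, -11110*, 0-0010*, 0-0011*, 0-0101*, 0-1000*, 0-1101*, 00-010, 00-101*, 000-11*, 00001-*, 0001-1, 00010-, 0010-0, 01-000, 01-101*, 01-110*, 010-10, 0100-0, 01001-*, 1-1000*, 1-1110, 10-000, 100-11*, 11-110*
[col 2] --1000, -00-11, -1-110, 0--101, 0-001-
Prime implicants: --1000, -00-11, -1-110, -11101, 0--101, 0-001-, 00-010, 0001-1, 00010-, 0010-0, 01-000, 010-10, 0100-0, 1-1110, 10-000
PI chart (minterm → PIs covering it):
  2 | 0-001-,00-010
  3 | -00-11,0-001-
  7 | -00-11,0001-1
  8 | --1000,0010-0
  10 | 00-010,0010-0
  13 | 0--101  (sole → essential)
  16 | 01-000,0100-0
  18 | 0-001-,010-10,0100-0
  19 | 0-001-  (sole → essential)
  21 | 0--101  (sole → essential)
  22 | -1-110,010-10
  24 | --1000,01-000
  29 | -11101,0--101
  30 | -1-110  (sole → essential)
  32 | 10-000  (sole → essential)
  35 | -00-11  (sole → essential)
  39 | -00-11  (sole → essential)
  40 | --1000,10-000
  46 | 1-1110  (sole → essential)
  54 | -1-110  (sole → essential)
  56 | --1000  (sole → essential)
  61 | -11101  (sole → essential)
  62 | -1-110,1-1110
Essential prime implicants: --1000, -00-11, -1-110, -11101, 0--101, 0-001-, 1-1110, 10-000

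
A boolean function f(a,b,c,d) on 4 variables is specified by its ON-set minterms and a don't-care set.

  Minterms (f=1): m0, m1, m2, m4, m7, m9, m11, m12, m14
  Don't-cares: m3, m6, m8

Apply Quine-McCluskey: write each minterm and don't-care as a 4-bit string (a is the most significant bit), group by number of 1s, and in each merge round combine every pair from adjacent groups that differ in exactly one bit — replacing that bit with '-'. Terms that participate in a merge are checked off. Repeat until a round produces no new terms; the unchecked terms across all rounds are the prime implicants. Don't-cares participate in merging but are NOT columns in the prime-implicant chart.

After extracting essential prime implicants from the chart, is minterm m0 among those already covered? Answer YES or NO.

size-2^0 implicants → 0000(✓)  0001(✓)  0010(✓)  0011(✓)  0100(✓)  0110(✓)  0111(✓)  1000(✓)  1001(✓)  1011(✓)  1100(✓)  1110(✓)
size-2^1 implicants → -000(✓)  -001(✓)  -011(✓)  -100(✓)  -110(✓)  0-00(✓)  0-10(✓)  0-11(✓)  00-0(✓)  00-1(✓)  000-(✓)  001-(✓)  01-0(✓)  011-(✓)  1-00(✓)  10-1(✓)  100-(✓)  11-0(✓)
size-2^2 implicants → --00  -0-1  -00-  -1-0  0--0  0-1-  00--
Unchecked terms (primes): --00, -0-1, -00-, -1-0, 0--0, 0-1-, 00--
Minterm coverage:
  m0 ⊆ --00,-00-,0--0,00--
  m1 ⊆ -0-1,-00-,00--
  m2 ⊆ 0--0,0-1-,00--
  m4 ⊆ --00,-1-0,0--0
  m7 ⊆ 0-1- [E]
  m9 ⊆ -0-1,-00-
  m11 ⊆ -0-1 [E]
  m12 ⊆ --00,-1-0
  m14 ⊆ -1-0 [E]
E = {-0-1, -1-0, 0-1-}

NO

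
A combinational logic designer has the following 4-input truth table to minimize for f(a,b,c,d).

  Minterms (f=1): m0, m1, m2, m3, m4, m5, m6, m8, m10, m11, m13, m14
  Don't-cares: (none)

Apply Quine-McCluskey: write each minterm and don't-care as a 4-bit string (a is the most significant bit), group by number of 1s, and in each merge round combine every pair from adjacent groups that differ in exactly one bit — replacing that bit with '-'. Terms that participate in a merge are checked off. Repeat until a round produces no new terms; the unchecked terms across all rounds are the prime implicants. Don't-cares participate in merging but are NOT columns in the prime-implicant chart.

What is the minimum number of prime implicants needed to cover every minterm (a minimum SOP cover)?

5

[col 0] 0000*, 0001*, 0010*, 0011*, 0100*, 0101*, 0110*, 1000*, 1010*, 1011*, 1101*, 1110*
[col 1] -000*, -010*, -011*, -101, -110*, 0-00*, 0-01*, 0-10*, 00-0*, 00-1*, 000-*, 001-*, 01-0*, 010-*, 1-10*, 10-0*, 101-*
[col 2] --10, -0-0, -01-, 0--0, 0-0-, 00--
Prime implicants: --10, -0-0, -01-, -101, 0--0, 0-0-, 00--
PI chart (minterm → PIs covering it):
  0 | -0-0,0--0,0-0-,00--
  1 | 0-0-,00--
  2 | --10,-0-0,-01-,0--0,00--
  3 | -01-,00--
  4 | 0--0,0-0-
  5 | -101,0-0-
  6 | --10,0--0
  8 | -0-0  (sole → essential)
  10 | --10,-0-0,-01-
  11 | -01-  (sole → essential)
  13 | -101  (sole → essential)
  14 | --10  (sole → essential)
Essential prime implicants: --10, -0-0, -01-, -101
Petrick residual → 0-0-
Minimum SOP uses 5 PIs: cd' + b'd' + b'c + bc'd + a'c'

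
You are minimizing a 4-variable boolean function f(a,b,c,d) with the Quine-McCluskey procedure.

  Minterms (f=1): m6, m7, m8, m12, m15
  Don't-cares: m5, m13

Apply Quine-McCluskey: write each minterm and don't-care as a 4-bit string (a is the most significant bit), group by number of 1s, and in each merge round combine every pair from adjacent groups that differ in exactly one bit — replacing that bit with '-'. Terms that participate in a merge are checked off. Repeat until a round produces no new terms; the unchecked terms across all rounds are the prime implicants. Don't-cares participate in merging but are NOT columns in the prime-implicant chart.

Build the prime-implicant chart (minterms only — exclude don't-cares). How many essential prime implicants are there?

[col 0] 0101*, 0110*, 0111*, 1000*, 1100*, 1101*, 1111*
[col 1] -101*, -111*, 01-1*, 011-, 1-00, 11-1*, 110-
[col 2] -1-1
Prime implicants: -1-1, 011-, 1-00, 110-
PI chart (minterm → PIs covering it):
  6 | 011-  (sole → essential)
  7 | -1-1,011-
  8 | 1-00  (sole → essential)
  12 | 1-00,110-
  15 | -1-1  (sole → essential)
Essential prime implicants: -1-1, 011-, 1-00

3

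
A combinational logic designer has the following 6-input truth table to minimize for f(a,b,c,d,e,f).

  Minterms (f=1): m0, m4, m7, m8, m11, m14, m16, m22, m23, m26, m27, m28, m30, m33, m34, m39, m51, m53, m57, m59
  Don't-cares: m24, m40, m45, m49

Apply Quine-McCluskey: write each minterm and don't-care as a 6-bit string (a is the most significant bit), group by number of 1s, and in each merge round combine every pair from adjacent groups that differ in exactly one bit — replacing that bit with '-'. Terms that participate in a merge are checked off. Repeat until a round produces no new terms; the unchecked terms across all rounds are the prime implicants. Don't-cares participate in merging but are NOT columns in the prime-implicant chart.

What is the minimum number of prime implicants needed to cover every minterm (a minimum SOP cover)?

size-2^0 implicants → 000000(✓)  000100(✓)  000111(✓)  001000(✓)  001011(✓)  001110(✓)  010000(✓)  010110(✓)  010111(✓)  011000(✓)  011010(✓)  011011(✓)  011100(✓)  011110(✓)  100001(✓)  100010  100111(✓)  101000(✓)  101101  110001(✓)  110011(✓)  110101(✓)  111001(✓)  111011(✓)
size-2^1 implicants → -00111  -01000  -11011  0-0000(✓)  0-0111  0-1000(✓)  0-1011  0-1110  00-000(✓)  000-00  01-000(✓)  01-110  01011-  011-00(✓)  011-10(✓)  0110-0(✓)  01101-  0111-0(✓)  1-0001  11-001(✓)  11-011(✓)  110-01  1100-1(✓)  1110-1(✓)
size-2^2 implicants → 0--000  011--0  11-0-1
Unchecked terms (primes): -00111, -01000, -11011, 0--000, 0-0111, 0-1011, 0-1110, 000-00, 01-110, 01011-, 011--0, 01101-, 1-0001, 100010, 101101, 11-0-1, 110-01
Minterm coverage:
  m0 ⊆ 0--000,000-00
  m4 ⊆ 000-00 [E]
  m7 ⊆ -00111,0-0111
  m8 ⊆ -01000,0--000
  m11 ⊆ 0-1011 [E]
  m14 ⊆ 0-1110 [E]
  m16 ⊆ 0--000 [E]
  m22 ⊆ 01-110,01011-
  m23 ⊆ 0-0111,01011-
  m26 ⊆ 011--0,01101-
  m27 ⊆ -11011,0-1011,01101-
  m28 ⊆ 011--0 [E]
  m30 ⊆ 0-1110,01-110,011--0
  m33 ⊆ 1-0001 [E]
  m34 ⊆ 100010 [E]
  m39 ⊆ -00111 [E]
  m51 ⊆ 11-0-1 [E]
  m53 ⊆ 110-01 [E]
  m57 ⊆ 11-0-1 [E]
  m59 ⊆ -11011,11-0-1
E = {-00111, 0--000, 0-1011, 0-1110, 000-00, 011--0, 1-0001, 100010, 11-0-1, 110-01}
Petrick residual → 01011-
Cover = b'c'def + a'd'e'f' + a'cd'ef + a'cdef' + a'b'c'e'f' + a'bc'de + a'bcf' + ac'd'e'f + ab'c'd'ef' + abd'f + abc'e'f  |cover|=11

11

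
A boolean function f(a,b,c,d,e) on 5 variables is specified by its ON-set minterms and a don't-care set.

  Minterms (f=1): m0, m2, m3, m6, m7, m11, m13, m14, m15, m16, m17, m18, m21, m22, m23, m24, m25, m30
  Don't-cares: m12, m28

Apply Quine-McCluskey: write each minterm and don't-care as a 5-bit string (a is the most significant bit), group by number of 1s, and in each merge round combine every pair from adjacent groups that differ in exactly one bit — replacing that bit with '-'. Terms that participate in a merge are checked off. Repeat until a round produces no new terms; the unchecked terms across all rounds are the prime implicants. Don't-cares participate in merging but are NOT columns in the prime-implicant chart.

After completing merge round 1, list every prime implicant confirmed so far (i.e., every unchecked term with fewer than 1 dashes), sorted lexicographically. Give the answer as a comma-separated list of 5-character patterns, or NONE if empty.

size-2^0 implicants → 00000(✓)  00010(✓)  00011(✓)  00110(✓)  00111(✓)  01011(✓)  01100(✓)  01101(✓)  01110(✓)  01111(✓)  10000(✓)  10001(✓)  10010(✓)  10101(✓)  10110(✓)  10111(✓)  11000(✓)  11001(✓)  11100(✓)  11110(✓)
size-2^1 implicants → -0000(✓)  -0010(✓)  -0110(✓)  -0111(✓)  -1100(✓)  -1110(✓)  0-011(✓)  0-110(✓)  0-111(✓)  00-10(✓)  00-11(✓)  000-0(✓)  0001-(✓)  0011-(✓)  01-11(✓)  011-0(✓)  011-1(✓)  0110-(✓)  0111-(✓)  1-000(✓)  1-001(✓)  1-110(✓)  10-01  10-10(✓)  100-0(✓)  1000-(✓)  101-1  1011-(✓)  11-00  1100-(✓)  111-0(✓)
size-2^2 implicants → --110  -0-10  -00-0  -011-  -11-0  0--11  0-11-  00-1-  011--  1-00-
Unchecked terms (primes): --110, -0-10, -00-0, -011-, -11-0, 0--11, 0-11-, 00-1-, 011--, 1-00-, 10-01, 101-1, 11-00

NONE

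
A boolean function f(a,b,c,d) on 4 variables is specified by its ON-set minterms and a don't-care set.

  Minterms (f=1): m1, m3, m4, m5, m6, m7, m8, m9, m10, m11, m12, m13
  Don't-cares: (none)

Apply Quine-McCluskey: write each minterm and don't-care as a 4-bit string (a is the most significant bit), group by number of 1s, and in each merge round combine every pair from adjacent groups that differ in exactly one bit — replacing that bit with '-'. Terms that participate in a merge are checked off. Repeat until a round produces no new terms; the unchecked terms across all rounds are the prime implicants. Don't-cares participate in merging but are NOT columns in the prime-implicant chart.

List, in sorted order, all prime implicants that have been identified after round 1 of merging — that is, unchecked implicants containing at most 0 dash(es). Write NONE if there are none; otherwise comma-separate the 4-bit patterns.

Round 0: 0001✓ 0011✓ 0100✓ 0101✓ 0110✓ 0111✓ 1000✓ 1001✓ 1010✓ 1011✓ 1100✓ 1101✓
Round 1: -001✓ -011✓ -100✓ -101✓ 0-01✓ 0-11✓ 00-1✓ 01-0✓ 01-1✓ 010-✓ 011-✓ 1-00✓ 1-01✓ 10-0✓ 10-1✓ 100-✓ 101-✓ 110-✓
Round 2: --01 -0-1 -10- 0--1 01-- 1-0- 10--
PIs = {--01, -0-1, -10-, 0--1, 01--, 1-0-, 10--}

NONE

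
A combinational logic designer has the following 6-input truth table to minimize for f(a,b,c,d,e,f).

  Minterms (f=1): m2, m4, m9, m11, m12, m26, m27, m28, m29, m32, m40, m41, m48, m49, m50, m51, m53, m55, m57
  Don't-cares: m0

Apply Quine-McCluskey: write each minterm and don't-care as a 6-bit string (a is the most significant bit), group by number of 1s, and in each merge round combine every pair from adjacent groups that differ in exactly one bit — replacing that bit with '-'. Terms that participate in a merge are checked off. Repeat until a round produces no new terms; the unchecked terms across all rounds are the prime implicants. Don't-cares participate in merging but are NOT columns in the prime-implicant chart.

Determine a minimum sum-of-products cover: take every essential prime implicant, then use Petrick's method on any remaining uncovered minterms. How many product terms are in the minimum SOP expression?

9

Round 0: 000000✓ 000010✓ 000100✓ 001001✓ 001011✓ 001100✓ 011010✓ 011011✓ 011100✓ 011101✓ 100000✓ 101000✓ 101001✓ 110000✓ 110001✓ 110010✓ 110011✓ 110101✓ 110111✓ 111001✓
Round 1: -00000 -01001 0-1011 0-1100 00-100 000-00 0000-0 0010-1 01101- 01110- 1-0000 1-1001 10-000 10100- 11-001 110-01✓ 110-11✓ 1100-0✓ 1100-1✓ 11000-✓ 11001-✓ 1101-1✓
Round 2: 110--1 1100--
PIs = {-00000, -01001, 0-1011, 0-1100, 00-100, 000-00, 0000-0, 0010-1, 01101-, 01110-, 1-0000, 1-1001, 10-000, 10100-, 11-001, 110--1, 1100--}
Coverage chart:
  m2: 0000-0 ←essential
  m4: 00-100,000-00
  m9: -01001,0010-1
  m11: 0-1011,0010-1
  m12: 0-1100,00-100
  m26: 01101- ←essential
  m27: 0-1011,01101-
  m28: 0-1100,01110-
  m29: 01110- ←essential
  m32: -00000,1-0000,10-000
  m40: 10-000,10100-
  m41: -01001,1-1001,10100-
  m48: 1-0000,1100--
  m49: 11-001,110--1,1100--
  m50: 1100-- ←essential
  m51: 110--1,1100--
  m53: 110--1 ←essential
  m55: 110--1 ←essential
  m57: 1-1001,11-001
Essential: 0000-0, 01101-, 01110-, 110--1, 1100--
Petrick residual → 00-100, 0010-1, 1-1001, 10-000
Min cover (9 terms): a'b'de'f' + a'b'c'd'f' + a'b'cd'f + a'bcd'e + a'bcde' + acd'e'f + ab'd'e'f' + abc'f + abc'd'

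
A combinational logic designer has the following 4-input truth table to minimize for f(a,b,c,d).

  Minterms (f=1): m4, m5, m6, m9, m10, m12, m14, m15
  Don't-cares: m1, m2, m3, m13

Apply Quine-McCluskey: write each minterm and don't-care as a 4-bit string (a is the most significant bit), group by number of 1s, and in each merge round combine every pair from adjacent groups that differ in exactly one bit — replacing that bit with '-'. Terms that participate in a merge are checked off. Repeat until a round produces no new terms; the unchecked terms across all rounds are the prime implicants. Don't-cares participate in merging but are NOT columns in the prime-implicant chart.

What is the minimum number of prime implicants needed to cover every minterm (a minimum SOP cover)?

4

Round 0: 0001✓ 0010✓ 0011✓ 0100✓ 0101✓ 0110✓ 1001✓ 1010✓ 1100✓ 1101✓ 1110✓ 1111✓
Round 1: -001✓ -010✓ -100✓ -101✓ -110✓ 0-01✓ 0-10✓ 00-1 001- 01-0✓ 010-✓ 1-01✓ 1-10✓ 11-0✓ 11-1✓ 110-✓ 111-✓
Round 2: --01 --10 -1-0 -10- 11--
PIs = {--01, --10, -1-0, -10-, 00-1, 001-, 11--}
Coverage chart:
  m4: -1-0,-10-
  m5: --01,-10-
  m6: --10,-1-0
  m9: --01 ←essential
  m10: --10 ←essential
  m12: -1-0,-10-,11--
  m14: --10,-1-0,11--
  m15: 11-- ←essential
Essential: --01, --10, 11--
Petrick residual → -1-0
Min cover (4 terms): c'd + cd' + bd' + ab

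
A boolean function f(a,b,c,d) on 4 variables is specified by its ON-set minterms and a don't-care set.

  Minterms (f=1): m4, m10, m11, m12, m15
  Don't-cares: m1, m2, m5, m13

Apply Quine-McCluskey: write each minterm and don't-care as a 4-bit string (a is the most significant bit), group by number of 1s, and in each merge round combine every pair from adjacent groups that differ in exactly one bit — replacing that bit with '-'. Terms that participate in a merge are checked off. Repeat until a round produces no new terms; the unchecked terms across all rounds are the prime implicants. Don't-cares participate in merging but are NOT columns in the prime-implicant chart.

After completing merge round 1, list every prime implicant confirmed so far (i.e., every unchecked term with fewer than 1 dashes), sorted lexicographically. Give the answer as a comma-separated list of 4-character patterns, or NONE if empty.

size-2^0 implicants → 0001(✓)  0010(✓)  0100(✓)  0101(✓)  1010(✓)  1011(✓)  1100(✓)  1101(✓)  1111(✓)
size-2^1 implicants → -010  -100(✓)  -101(✓)  0-01  010-(✓)  1-11  101-  11-1  110-(✓)
size-2^2 implicants → -10-
Unchecked terms (primes): -010, -10-, 0-01, 1-11, 101-, 11-1

NONE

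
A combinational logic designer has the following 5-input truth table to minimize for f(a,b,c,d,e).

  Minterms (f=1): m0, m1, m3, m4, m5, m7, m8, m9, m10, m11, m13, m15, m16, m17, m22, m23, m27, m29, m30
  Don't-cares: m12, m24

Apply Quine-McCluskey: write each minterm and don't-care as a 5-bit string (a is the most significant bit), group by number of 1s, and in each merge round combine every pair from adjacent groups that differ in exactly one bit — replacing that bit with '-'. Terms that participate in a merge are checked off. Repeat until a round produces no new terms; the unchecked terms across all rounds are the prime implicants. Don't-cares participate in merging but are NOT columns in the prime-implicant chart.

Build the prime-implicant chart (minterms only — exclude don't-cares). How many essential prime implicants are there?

[col 0] 00000*, 00001*, 00011*, 00100*, 00101*, 00111*, 01000*, 01001*, 01010*, 01011*, 01100*, 01101*, 01111*, 10000*, 10001*, 10110*, 10111*, 11000*, 11011*, 11101*, 11110*
[col 1] -0000*, -0001*, -0111, -1000*, -1011, -1101, 0-000*, 0-001*, 0-011*, 0-100*, 0-101*, 0-111*, 00-00*, 00-01*, 00-11*, 000-1*, 0000-*, 001-1*, 0010-*, 01-00*, 01-01*, 01-11*, 010-0*, 010-1*, 0100-*, 0101-*, 011-1*, 0110-*, 1-000*, 1-110, 1000-*, 1011-
[col 2] --000, -000-, 0--00*, 0--01*, 0--11*, 0-0-1*, 0-00-*, 0-1-1*, 0-10-*, 00--1*, 00-0-*, 01--1*, 01-0-*, 010--
[col 3] 0---1, 0--0-
Prime implicants: --000, -000-, -0111, -1011, -1101, 0---1, 0--0-, 010--, 1-110, 1011-
PI chart (minterm → PIs covering it):
  0 | --000,-000-,0--0-
  1 | -000-,0---1,0--0-
  3 | 0---1  (sole → essential)
  4 | 0--0-  (sole → essential)
  5 | 0---1,0--0-
  7 | -0111,0---1
  8 | --000,0--0-,010--
  9 | 0---1,0--0-,010--
  10 | 010--  (sole → essential)
  11 | -1011,0---1,010--
  13 | -1101,0---1,0--0-
  15 | 0---1  (sole → essential)
  16 | --000,-000-
  17 | -000-  (sole → essential)
  22 | 1-110,1011-
  23 | -0111,1011-
  27 | -1011  (sole → essential)
  29 | -1101  (sole → essential)
  30 | 1-110  (sole → essential)
Essential prime implicants: -000-, -1011, -1101, 0---1, 0--0-, 010--, 1-110

7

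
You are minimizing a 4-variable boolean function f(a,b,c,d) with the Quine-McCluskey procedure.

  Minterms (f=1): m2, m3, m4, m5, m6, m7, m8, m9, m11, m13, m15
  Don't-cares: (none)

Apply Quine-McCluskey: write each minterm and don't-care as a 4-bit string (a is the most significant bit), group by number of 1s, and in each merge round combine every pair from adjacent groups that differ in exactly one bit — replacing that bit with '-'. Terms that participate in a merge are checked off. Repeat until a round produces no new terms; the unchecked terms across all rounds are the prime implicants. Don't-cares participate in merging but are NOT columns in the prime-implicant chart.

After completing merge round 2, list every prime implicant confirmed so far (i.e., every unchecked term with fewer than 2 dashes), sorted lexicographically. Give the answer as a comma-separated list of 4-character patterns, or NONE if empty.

100-

Round 0: 0010✓ 0011✓ 0100✓ 0101✓ 0110✓ 0111✓ 1000✓ 1001✓ 1011✓ 1101✓ 1111✓
Round 1: -011✓ -101✓ -111✓ 0-10✓ 0-11✓ 001-✓ 01-0✓ 01-1✓ 010-✓ 011-✓ 1-01✓ 1-11✓ 10-1✓ 100- 11-1✓
Round 2: --11 -1-1 0-1- 01-- 1--1
PIs = {--11, -1-1, 0-1-, 01--, 1--1, 100-}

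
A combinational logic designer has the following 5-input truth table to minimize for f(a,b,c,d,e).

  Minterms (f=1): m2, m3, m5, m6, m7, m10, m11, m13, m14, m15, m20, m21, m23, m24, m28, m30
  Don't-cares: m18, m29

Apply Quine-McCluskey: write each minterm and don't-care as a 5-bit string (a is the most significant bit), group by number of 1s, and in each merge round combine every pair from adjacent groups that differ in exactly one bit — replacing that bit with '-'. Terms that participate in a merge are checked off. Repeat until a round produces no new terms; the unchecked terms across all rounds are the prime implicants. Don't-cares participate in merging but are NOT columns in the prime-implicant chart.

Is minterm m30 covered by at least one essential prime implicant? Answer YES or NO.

NO

size-2^0 implicants → 00010(✓)  00011(✓)  00101(✓)  00110(✓)  00111(✓)  01010(✓)  01011(✓)  01101(✓)  01110(✓)  01111(✓)  10010(✓)  10100(✓)  10101(✓)  10111(✓)  11000(✓)  11100(✓)  11101(✓)  11110(✓)
size-2^1 implicants → -0010  -0101(✓)  -0111(✓)  -1101(✓)  -1110  0-010(✓)  0-011(✓)  0-101(✓)  0-110(✓)  0-111(✓)  00-10(✓)  00-11(✓)  0001-(✓)  001-1(✓)  0011-(✓)  01-10(✓)  01-11(✓)  0101-(✓)  011-1(✓)  0111-(✓)  1-100(✓)  1-101(✓)  101-1(✓)  1010-(✓)  11-00  111-0  1110-(✓)
size-2^2 implicants → --101  -01-1  0--10(✓)  0--11(✓)  0-01-(✓)  0-1-1  0-11-(✓)  00-1-(✓)  01-1-(✓)  1-10-
size-2^3 implicants → 0--1-
Unchecked terms (primes): --101, -0010, -01-1, -1110, 0--1-, 0-1-1, 1-10-, 11-00, 111-0
Minterm coverage:
  m2 ⊆ -0010,0--1-
  m3 ⊆ 0--1- [E]
  m5 ⊆ --101,-01-1,0-1-1
  m6 ⊆ 0--1- [E]
  m7 ⊆ -01-1,0--1-,0-1-1
  m10 ⊆ 0--1- [E]
  m11 ⊆ 0--1- [E]
  m13 ⊆ --101,0-1-1
  m14 ⊆ -1110,0--1-
  m15 ⊆ 0--1-,0-1-1
  m20 ⊆ 1-10- [E]
  m21 ⊆ --101,-01-1,1-10-
  m23 ⊆ -01-1 [E]
  m24 ⊆ 11-00 [E]
  m28 ⊆ 1-10-,11-00,111-0
  m30 ⊆ -1110,111-0
E = {-01-1, 0--1-, 1-10-, 11-00}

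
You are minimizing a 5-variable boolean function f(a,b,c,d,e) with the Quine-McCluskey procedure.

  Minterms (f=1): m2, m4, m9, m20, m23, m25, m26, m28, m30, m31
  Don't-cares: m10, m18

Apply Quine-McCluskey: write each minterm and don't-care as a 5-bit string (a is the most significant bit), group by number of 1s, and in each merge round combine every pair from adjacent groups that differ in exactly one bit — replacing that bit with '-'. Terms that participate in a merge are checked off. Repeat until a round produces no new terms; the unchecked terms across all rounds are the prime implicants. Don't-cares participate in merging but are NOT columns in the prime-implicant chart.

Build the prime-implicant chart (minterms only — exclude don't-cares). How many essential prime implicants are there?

size-2^0 implicants → 00010(✓)  00100(✓)  01001(✓)  01010(✓)  10010(✓)  10100(✓)  10111(✓)  11001(✓)  11010(✓)  11100(✓)  11110(✓)  11111(✓)
size-2^1 implicants → -0010(✓)  -0100  -1001  -1010(✓)  0-010(✓)  1-010(✓)  1-100  1-111  11-10  111-0  1111-
size-2^2 implicants → --010
Unchecked terms (primes): --010, -0100, -1001, 1-100, 1-111, 11-10, 111-0, 1111-
Minterm coverage:
  m2 ⊆ --010 [E]
  m4 ⊆ -0100 [E]
  m9 ⊆ -1001 [E]
  m20 ⊆ -0100,1-100
  m23 ⊆ 1-111 [E]
  m25 ⊆ -1001 [E]
  m26 ⊆ --010,11-10
  m28 ⊆ 1-100,111-0
  m30 ⊆ 11-10,111-0,1111-
  m31 ⊆ 1-111,1111-
E = {--010, -0100, -1001, 1-111}

4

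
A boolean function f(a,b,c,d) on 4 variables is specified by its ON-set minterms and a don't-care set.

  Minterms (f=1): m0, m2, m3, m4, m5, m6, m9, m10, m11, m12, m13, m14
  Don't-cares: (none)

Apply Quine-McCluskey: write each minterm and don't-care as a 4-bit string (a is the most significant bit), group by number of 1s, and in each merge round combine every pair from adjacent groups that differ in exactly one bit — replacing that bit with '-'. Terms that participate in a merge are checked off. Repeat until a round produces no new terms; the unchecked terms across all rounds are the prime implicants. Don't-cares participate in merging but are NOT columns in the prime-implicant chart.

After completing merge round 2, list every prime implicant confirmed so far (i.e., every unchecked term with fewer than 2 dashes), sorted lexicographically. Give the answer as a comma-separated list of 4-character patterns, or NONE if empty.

size-2^0 implicants → 0000(✓)  0010(✓)  0011(✓)  0100(✓)  0101(✓)  0110(✓)  1001(✓)  1010(✓)  1011(✓)  1100(✓)  1101(✓)  1110(✓)
size-2^1 implicants → -010(✓)  -011(✓)  -100(✓)  -101(✓)  -110(✓)  0-00(✓)  0-10(✓)  00-0(✓)  001-(✓)  01-0(✓)  010-(✓)  1-01  1-10(✓)  10-1  101-(✓)  11-0(✓)  110-(✓)
size-2^2 implicants → --10  -01-  -1-0  -10-  0--0
Unchecked terms (primes): --10, -01-, -1-0, -10-, 0--0, 1-01, 10-1

1-01, 10-1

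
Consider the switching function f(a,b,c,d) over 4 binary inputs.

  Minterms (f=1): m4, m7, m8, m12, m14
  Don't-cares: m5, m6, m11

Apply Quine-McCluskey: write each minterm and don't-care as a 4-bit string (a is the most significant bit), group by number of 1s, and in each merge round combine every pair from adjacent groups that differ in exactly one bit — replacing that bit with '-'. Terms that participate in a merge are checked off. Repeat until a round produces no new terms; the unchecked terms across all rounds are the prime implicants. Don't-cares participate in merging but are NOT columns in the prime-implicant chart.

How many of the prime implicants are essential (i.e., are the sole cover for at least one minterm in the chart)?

3

Round 0: 0100✓ 0101✓ 0110✓ 0111✓ 1000✓ 1011 1100✓ 1110✓
Round 1: -100✓ -110✓ 01-0✓ 01-1✓ 010-✓ 011-✓ 1-00 11-0✓
Round 2: -1-0 01--
PIs = {-1-0, 01--, 1-00, 1011}
Coverage chart:
  m4: -1-0,01--
  m7: 01-- ←essential
  m8: 1-00 ←essential
  m12: -1-0,1-00
  m14: -1-0 ←essential
Essential: -1-0, 01--, 1-00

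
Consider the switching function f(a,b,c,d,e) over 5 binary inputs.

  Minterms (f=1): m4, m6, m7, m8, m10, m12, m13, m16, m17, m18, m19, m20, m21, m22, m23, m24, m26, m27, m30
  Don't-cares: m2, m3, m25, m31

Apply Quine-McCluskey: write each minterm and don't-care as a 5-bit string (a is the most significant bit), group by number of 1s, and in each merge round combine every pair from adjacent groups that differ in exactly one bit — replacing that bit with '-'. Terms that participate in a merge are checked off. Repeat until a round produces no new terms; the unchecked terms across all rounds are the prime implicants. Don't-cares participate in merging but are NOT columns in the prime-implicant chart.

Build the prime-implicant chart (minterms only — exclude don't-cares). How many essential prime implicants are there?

4

Round 0: 00010✓ 00011✓ 00100✓ 00110✓ 00111✓ 01000✓ 01010✓ 01100✓ 01101✓ 10000✓ 10001✓ 10010✓ 10011✓ 10100✓ 10101✓ 10110✓ 10111✓ 11000✓ 11001✓ 11010✓ 11011✓ 11110✓ 11111✓
Round 1: -0010✓ -0011✓ -0100✓ -0110✓ -0111✓ -1000✓ -1010✓ 0-010✓ 0-100 00-10✓ 00-11✓ 0001-✓ 001-0✓ 0011-✓ 01-00 010-0✓ 0110- 1-000✓ 1-001✓ 1-010✓ 1-011✓ 1-110✓ 1-111✓ 10-00✓ 10-01✓ 10-10✓ 10-11✓ 100-0✓ 100-1✓ 1000-✓ 1001-✓ 101-0✓ 101-1✓ 1010-✓ 1011-✓ 11-10✓ 11-11✓ 110-0✓ 110-1✓ 1100-✓ 1101-✓ 1111-✓
Round 2: --010 -0-10✓ -0-11✓ -001-✓ -01-0 -011-✓ -10-0 00-1-✓ 1--10✓ 1--11✓ 1-0-0✓ 1-0-1✓ 1-00-✓ 1-01-✓ 1-11-✓ 10--0✓ 10--1✓ 10-0-✓ 10-1-✓ 100--✓ 101--✓ 11-1-✓ 110--✓
Round 3: -0-1- 1--1- 1-0-- 10---
PIs = {--010, -0-1-, -01-0, -10-0, 0-100, 01-00, 0110-, 1--1-, 1-0--, 10---}
Coverage chart:
  m4: -01-0,0-100
  m6: -0-1-,-01-0
  m7: -0-1- ←essential
  m8: -10-0,01-00
  m10: --010,-10-0
  m12: 0-100,01-00,0110-
  m13: 0110- ←essential
  m16: 1-0--,10---
  m17: 1-0--,10---
  m18: --010,-0-1-,1--1-,1-0--,10---
  m19: -0-1-,1--1-,1-0--,10---
  m20: -01-0,10---
  m21: 10--- ←essential
  m22: -0-1-,-01-0,1--1-,10---
  m23: -0-1-,1--1-,10---
  m24: -10-0,1-0--
  m26: --010,-10-0,1--1-,1-0--
  m27: 1--1-,1-0--
  m30: 1--1- ←essential
Essential: -0-1-, 0110-, 1--1-, 10---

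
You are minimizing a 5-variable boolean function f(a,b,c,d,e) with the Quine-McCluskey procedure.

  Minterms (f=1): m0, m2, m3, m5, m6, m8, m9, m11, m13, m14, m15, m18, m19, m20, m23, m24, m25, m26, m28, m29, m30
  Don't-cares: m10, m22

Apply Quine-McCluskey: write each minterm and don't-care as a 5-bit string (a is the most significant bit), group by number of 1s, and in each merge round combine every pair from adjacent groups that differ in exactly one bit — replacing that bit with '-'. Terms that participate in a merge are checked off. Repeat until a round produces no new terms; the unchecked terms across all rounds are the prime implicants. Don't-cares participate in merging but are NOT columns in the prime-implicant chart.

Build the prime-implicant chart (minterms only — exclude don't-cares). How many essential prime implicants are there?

5

[col 0] 00000*, 00010*, 00011*, 00101*, 00110*, 01000*, 01001*, 01010*, 01011*, 01101*, 01110*, 01111*, 10010*, 10011*, 10100*, 10110*, 10111*, 11000*, 11001*, 11010*, 11100*, 11101*, 11110*
[col 1] -0010*, -0011*, -0110*, -1000*, -1001*, -1010*, -1101*, -1110*, 0-000*, 0-010*, 0-011*, 0-101, 0-110*, 00-10*, 000-0*, 0001-*, 01-01*, 01-10*, 01-11*, 010-0*, 010-1*, 0100-*, 0101-*, 011-1*, 0111-*, 1-010*, 1-100*, 1-110*, 10-10*, 10-11*, 1001-*, 101-0*, 1011-*, 11-00*, 11-01*, 11-10*, 110-0*, 1100-*, 111-0*, 1110-*
[col 2] --010*, --110*, -0-10*, -001-, -1-01, -1-10*, -10-0, -100-, 0--10*, 0-0-0, 0-01-, 01--1, 01-1-, 010--, 1--10*, 1-1-0, 10-1-, 11--0, 11-0-
[col 3] ---10
Prime implicants: ---10, -001-, -1-01, -10-0, -100-, 0-0-0, 0-01-, 0-101, 01--1, 01-1-, 010--, 1-1-0, 10-1-, 11--0, 11-0-
PI chart (minterm → PIs covering it):
  0 | 0-0-0  (sole → essential)
  2 | ---10,-001-,0-0-0,0-01-
  3 | -001-,0-01-
  5 | 0-101  (sole → essential)
  6 | ---10  (sole → essential)
  8 | -10-0,-100-,0-0-0,010--
  9 | -1-01,-100-,01--1,010--
  11 | 0-01-,01--1,01-1-,010--
  13 | -1-01,0-101,01--1
  14 | ---10,01-1-
  15 | 01--1,01-1-
  18 | ---10,-001-,10-1-
  19 | -001-,10-1-
  20 | 1-1-0  (sole → essential)
  23 | 10-1-  (sole → essential)
  24 | -10-0,-100-,11--0,11-0-
  25 | -1-01,-100-,11-0-
  26 | ---10,-10-0,11--0
  28 | 1-1-0,11--0,11-0-
  29 | -1-01,11-0-
  30 | ---10,1-1-0,11--0
Essential prime implicants: ---10, 0-0-0, 0-101, 1-1-0, 10-1-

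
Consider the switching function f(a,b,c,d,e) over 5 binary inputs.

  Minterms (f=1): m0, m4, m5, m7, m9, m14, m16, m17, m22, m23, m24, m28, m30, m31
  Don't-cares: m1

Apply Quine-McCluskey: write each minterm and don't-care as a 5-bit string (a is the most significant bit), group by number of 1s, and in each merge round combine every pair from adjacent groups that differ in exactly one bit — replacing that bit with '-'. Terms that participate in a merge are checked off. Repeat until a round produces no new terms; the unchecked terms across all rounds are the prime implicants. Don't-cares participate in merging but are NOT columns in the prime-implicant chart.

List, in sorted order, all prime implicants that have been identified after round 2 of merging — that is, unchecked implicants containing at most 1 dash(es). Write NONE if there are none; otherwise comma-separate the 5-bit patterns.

Round 0: 00000✓ 00001✓ 00100✓ 00101✓ 00111✓ 01001✓ 01110✓ 10000✓ 10001✓ 10110✓ 10111✓ 11000✓ 11100✓ 11110✓ 11111✓
Round 1: -0000✓ -0001✓ -0111 -1110 0-001 00-00✓ 00-01✓ 0000-✓ 001-1 0010-✓ 1-000 1-110✓ 1-111✓ 1000-✓ 1011-✓ 11-00 111-0 1111-✓
Round 2: -000- 00-0- 1-11-
PIs = {-000-, -0111, -1110, 0-001, 00-0-, 001-1, 1-000, 1-11-, 11-00, 111-0}

-0111, -1110, 0-001, 001-1, 1-000, 11-00, 111-0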